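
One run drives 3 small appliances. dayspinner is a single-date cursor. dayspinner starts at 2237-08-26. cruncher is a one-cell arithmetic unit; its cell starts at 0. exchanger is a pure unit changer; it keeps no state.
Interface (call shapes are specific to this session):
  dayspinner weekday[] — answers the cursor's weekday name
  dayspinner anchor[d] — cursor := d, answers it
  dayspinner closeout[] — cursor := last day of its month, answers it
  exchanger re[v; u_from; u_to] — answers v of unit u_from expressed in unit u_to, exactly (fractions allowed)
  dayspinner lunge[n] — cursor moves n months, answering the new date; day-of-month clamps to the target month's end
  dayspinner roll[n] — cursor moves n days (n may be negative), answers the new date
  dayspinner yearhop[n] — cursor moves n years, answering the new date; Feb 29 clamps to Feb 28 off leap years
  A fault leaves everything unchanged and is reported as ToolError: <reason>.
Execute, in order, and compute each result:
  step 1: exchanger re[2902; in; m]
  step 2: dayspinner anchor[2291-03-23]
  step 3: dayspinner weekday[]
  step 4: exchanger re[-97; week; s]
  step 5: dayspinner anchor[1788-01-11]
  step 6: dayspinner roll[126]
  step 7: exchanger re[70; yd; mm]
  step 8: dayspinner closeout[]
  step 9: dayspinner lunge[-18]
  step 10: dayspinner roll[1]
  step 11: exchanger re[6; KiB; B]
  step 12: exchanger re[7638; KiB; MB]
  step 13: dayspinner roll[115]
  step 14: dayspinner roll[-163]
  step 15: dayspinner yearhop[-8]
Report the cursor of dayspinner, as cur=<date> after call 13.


I use exchanger re passing v='2902', u_from='in', u_to='m', and see 184277/2500.
Invoking dayspinner anchor passing d='2291-03-23', and observe 2291-03-23.
I try dayspinner weekday(), and observe Monday.
Next I call exchanger re passing v='-97', u_from='week', u_to='s': -58665600.
Next I call dayspinner anchor passing d='1788-01-11', yielding 1788-01-11.
Using dayspinner roll passing n='126', → 1788-05-16.
Calling exchanger re passing v='70', u_from='yd', u_to='mm', yielding 64008.
I invoke dayspinner closeout, giving 1788-05-31.
Then dayspinner lunge passing n='-18', → 1786-11-30.
I run dayspinner roll passing n='1', — result: 1786-12-01.
I try exchanger re passing v='6', u_from='KiB', u_to='B', and get 6144.
Then exchanger re passing v='7638', u_from='KiB', u_to='MB', → 122208/15625.
I try dayspinner roll passing n='115', → 1787-03-26.
Calling dayspinner roll passing n='-163', — result: 1786-10-14.
I use dayspinner yearhop passing n='-8', yielding 1778-10-14.

Answer: cur=1787-03-26


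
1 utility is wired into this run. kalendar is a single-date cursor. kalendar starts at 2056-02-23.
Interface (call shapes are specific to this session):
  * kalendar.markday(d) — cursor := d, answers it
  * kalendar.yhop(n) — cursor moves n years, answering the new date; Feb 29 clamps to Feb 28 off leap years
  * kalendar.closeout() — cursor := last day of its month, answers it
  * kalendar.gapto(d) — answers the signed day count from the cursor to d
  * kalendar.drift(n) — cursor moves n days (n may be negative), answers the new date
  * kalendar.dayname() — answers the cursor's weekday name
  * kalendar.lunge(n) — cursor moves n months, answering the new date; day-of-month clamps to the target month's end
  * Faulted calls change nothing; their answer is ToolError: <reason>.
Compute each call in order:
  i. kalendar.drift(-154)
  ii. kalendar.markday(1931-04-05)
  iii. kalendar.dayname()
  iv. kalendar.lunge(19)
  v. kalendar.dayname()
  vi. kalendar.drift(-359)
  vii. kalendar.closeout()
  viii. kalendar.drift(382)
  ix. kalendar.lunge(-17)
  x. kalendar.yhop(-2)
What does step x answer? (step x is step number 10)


Answer: 1929-07-16

Derivation:
==> drift(n=-154)
<== 2055-09-22
==> markday(d=1931-04-05)
<== 1931-04-05
==> dayname()
<== Sunday
==> lunge(n=19)
<== 1932-11-05
==> dayname()
<== Saturday
==> drift(n=-359)
<== 1931-11-12
==> closeout()
<== 1931-11-30
==> drift(n=382)
<== 1932-12-16
==> lunge(n=-17)
<== 1931-07-16
==> yhop(n=-2)
<== 1929-07-16


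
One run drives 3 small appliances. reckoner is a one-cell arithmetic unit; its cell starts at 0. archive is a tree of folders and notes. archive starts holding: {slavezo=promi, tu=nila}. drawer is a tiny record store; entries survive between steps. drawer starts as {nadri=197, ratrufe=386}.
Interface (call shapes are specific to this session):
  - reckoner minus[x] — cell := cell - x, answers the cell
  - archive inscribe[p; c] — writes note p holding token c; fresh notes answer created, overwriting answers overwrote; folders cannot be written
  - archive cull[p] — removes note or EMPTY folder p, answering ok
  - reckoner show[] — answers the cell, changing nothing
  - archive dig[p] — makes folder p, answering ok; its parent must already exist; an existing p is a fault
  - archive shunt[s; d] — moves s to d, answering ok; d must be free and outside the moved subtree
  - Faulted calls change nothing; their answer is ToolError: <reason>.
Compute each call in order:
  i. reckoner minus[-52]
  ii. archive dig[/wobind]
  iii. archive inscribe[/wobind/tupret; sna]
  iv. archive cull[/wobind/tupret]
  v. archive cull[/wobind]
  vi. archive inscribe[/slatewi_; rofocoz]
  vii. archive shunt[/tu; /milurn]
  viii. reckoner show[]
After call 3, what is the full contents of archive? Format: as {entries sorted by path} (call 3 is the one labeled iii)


==> reckoner minus(x→-52)
<== 52
==> archive dig(p→/wobind)
<== ok
==> archive inscribe(p→/wobind/tupret, c→sna)
<== created
==> archive cull(p→/wobind/tupret)
<== ok
==> archive cull(p→/wobind)
<== ok
==> archive inscribe(p→/slatewi_, c→rofocoz)
<== created
==> archive shunt(s→/tu, d→/milurn)
<== ok
==> reckoner show()
<== 52

Answer: {slavezo=promi, tu=nila, wobind/, wobind/tupret=sna}


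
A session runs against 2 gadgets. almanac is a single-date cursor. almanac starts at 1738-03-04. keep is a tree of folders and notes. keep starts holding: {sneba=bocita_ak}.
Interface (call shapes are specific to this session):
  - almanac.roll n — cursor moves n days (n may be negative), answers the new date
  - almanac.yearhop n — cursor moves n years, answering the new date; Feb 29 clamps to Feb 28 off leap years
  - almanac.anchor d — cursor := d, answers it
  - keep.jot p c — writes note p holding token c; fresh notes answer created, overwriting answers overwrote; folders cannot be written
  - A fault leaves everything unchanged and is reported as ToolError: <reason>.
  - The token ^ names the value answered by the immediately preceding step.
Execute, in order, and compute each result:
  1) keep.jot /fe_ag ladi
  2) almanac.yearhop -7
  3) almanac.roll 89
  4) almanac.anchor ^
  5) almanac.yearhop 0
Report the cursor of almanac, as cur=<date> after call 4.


Answer: cur=1731-06-01

Derivation:
~$ keep.jot p='/fe_ag' c='ladi'
= created
~$ almanac.yearhop n='-7'
= 1731-03-04
~$ almanac.roll n='89'
= 1731-06-01
~$ almanac.anchor d='^'
= 1731-06-01
~$ almanac.yearhop n='0'
= 1731-06-01


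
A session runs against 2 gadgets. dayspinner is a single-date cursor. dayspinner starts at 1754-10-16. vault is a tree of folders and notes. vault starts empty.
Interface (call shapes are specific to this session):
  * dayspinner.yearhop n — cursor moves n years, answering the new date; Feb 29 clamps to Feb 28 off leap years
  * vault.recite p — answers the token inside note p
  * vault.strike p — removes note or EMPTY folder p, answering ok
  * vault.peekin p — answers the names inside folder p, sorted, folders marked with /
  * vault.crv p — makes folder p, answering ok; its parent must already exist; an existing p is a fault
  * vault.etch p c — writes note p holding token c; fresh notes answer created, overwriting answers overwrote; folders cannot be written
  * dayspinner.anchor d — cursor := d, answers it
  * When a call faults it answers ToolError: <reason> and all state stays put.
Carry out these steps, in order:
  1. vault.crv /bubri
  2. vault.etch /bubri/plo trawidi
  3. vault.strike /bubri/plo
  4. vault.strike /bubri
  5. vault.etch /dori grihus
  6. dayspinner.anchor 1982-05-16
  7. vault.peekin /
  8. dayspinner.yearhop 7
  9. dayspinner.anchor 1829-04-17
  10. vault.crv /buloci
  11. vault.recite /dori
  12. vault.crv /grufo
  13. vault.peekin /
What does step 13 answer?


Answer: [buloci/, dori, grufo/]

Derivation:
·→ vault.crv(p=/bubri)
·← ok
·→ vault.etch(p=/bubri/plo, c=trawidi)
·← created
·→ vault.strike(p=/bubri/plo)
·← ok
·→ vault.strike(p=/bubri)
·← ok
·→ vault.etch(p=/dori, c=grihus)
·← created
·→ dayspinner.anchor(d=1982-05-16)
·← 1982-05-16
·→ vault.peekin(p=/)
·← [dori]
·→ dayspinner.yearhop(n=7)
·← 1989-05-16
·→ dayspinner.anchor(d=1829-04-17)
·← 1829-04-17
·→ vault.crv(p=/buloci)
·← ok
·→ vault.recite(p=/dori)
·← grihus
·→ vault.crv(p=/grufo)
·← ok
·→ vault.peekin(p=/)
·← [buloci/, dori, grufo/]


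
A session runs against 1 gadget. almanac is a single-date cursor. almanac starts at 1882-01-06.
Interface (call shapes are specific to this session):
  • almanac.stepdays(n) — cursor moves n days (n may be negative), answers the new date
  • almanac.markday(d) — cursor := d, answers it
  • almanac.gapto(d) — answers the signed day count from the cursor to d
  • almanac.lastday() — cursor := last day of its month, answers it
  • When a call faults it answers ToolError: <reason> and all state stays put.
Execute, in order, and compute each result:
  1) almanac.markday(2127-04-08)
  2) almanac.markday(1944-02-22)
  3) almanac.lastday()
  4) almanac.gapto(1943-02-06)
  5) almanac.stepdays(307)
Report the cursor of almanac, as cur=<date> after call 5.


Answer: cur=1945-01-01

Derivation:
·→ almanac.markday(2127-04-08)
·← 2127-04-08
·→ almanac.markday(1944-02-22)
·← 1944-02-22
·→ almanac.lastday()
·← 1944-02-29
·→ almanac.gapto(1943-02-06)
·← -388
·→ almanac.stepdays(307)
·← 1945-01-01


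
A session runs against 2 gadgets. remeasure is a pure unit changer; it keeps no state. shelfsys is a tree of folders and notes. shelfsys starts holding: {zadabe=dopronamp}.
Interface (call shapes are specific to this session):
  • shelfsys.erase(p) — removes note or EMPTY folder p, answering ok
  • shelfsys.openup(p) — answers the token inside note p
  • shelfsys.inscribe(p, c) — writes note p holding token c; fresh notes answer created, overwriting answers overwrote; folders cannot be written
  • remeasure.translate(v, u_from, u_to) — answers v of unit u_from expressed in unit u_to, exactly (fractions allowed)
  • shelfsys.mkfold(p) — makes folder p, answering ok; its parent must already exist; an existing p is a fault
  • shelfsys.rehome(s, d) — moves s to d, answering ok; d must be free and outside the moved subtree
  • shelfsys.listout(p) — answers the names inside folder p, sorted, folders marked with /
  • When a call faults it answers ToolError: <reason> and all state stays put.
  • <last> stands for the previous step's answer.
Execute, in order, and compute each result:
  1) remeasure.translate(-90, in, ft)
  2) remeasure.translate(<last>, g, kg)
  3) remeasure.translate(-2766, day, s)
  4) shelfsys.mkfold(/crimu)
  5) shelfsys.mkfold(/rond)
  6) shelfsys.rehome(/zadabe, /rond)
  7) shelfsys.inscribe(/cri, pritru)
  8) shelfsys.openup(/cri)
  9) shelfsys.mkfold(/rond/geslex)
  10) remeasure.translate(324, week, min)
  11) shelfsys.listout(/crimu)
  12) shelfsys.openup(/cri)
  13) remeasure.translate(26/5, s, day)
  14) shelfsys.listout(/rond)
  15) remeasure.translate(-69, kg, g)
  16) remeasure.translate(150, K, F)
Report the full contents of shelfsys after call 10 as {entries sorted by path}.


Answer: {cri=pritru, crimu/, rond/, rond/geslex/, zadabe=dopronamp}

Derivation:
Then translate using v='-90', u_from='in', u_to='ft', and see -15/2.
I try translate using v='<last>', u_from='g', u_to='kg', → -3/400.
Using translate using v='-2766', u_from='day', u_to='s', yielding -238982400.
I use mkfold using p='/crimu', which returns ok.
Then mkfold using p='/rond', which returns ok.
I run rehome using s='/zadabe', d='/rond', which returns ToolError: exists.
I invoke inscribe using p='/cri', c='pritru', which returns created.
Invoking openup using p='/cri', and see pritru.
Invoking mkfold using p='/rond/geslex', → ok.
I call translate using v='324', u_from='week', u_to='min', → 3265920.
I run listout using p='/crimu', and observe [].
I use openup using p='/cri', giving pritru.
I invoke translate using v='26/5', u_from='s', u_to='day': 13/216000.
Using listout using p='/rond', and observe [geslex/].
Invoking translate using v='-69', u_from='kg', u_to='g', — result: -69000.
I try translate using v='150', u_from='K', u_to='F', → -18967/100.


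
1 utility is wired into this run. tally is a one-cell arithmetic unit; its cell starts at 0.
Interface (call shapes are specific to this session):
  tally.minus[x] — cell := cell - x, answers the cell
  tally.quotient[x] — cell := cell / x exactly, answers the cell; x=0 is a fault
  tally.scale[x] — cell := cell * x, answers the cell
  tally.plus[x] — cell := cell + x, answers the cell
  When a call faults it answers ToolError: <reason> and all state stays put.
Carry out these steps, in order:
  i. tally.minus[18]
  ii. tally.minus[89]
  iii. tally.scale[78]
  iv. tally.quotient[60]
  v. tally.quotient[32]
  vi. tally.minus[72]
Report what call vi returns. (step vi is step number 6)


Next I call tally.minus(x='18'), and get -18.
Now I run tally.minus(x='89'), and see -107.
Now I run tally.scale(x='78'): -8346.
Calling tally.quotient(x='60'), and see -1391/10.
Using tally.quotient(x='32'), and see -1391/320.
I try tally.minus(x='72'), and see -24431/320.

Answer: -24431/320


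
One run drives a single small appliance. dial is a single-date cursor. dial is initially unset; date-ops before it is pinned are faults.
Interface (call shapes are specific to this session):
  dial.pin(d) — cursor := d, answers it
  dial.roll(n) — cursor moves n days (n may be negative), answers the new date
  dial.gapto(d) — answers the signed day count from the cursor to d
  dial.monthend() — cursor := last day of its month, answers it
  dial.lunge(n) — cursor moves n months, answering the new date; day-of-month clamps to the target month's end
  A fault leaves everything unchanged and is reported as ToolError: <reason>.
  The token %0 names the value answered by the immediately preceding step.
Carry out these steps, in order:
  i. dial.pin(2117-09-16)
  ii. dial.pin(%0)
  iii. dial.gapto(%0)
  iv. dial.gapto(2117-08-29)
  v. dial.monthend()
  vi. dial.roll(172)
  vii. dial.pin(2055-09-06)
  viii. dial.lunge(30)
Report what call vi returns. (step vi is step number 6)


Answer: 2118-03-21

Derivation:
Do: dial.pin[d: 2117-09-16]
See: 2117-09-16
Do: dial.pin[d: %0]
See: 2117-09-16
Do: dial.gapto[d: %0]
See: 0
Do: dial.gapto[d: 2117-08-29]
See: -18
Do: dial.monthend[]
See: 2117-09-30
Do: dial.roll[n: 172]
See: 2118-03-21
Do: dial.pin[d: 2055-09-06]
See: 2055-09-06
Do: dial.lunge[n: 30]
See: 2058-03-06


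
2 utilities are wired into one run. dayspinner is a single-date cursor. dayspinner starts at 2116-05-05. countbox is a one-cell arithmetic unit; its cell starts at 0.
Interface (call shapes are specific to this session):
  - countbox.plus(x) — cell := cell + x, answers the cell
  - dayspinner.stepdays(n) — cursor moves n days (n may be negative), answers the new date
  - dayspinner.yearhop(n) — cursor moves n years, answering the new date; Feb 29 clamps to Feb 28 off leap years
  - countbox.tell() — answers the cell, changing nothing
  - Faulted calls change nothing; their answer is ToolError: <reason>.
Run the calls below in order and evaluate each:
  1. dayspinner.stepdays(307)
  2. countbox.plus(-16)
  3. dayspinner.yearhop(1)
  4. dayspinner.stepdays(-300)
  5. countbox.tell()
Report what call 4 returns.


# dayspinner.stepdays(n=307) : 2117-03-08
# countbox.plus(x=-16) : -16
# dayspinner.yearhop(n=1) : 2118-03-08
# dayspinner.stepdays(n=-300) : 2117-05-12
# countbox.tell() : -16

Answer: 2117-05-12


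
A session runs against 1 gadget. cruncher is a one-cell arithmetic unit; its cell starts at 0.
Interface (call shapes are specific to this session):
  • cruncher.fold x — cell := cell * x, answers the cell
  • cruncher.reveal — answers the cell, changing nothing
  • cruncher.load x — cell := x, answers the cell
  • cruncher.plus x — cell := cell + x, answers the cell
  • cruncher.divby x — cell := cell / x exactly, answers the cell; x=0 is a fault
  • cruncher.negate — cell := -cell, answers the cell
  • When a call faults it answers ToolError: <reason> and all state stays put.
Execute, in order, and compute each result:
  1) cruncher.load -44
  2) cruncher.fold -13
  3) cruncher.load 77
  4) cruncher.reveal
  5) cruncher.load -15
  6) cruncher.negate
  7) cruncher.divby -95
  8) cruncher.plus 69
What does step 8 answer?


→ cruncher.load(x='-44')
← -44
→ cruncher.fold(x='-13')
← 572
→ cruncher.load(x='77')
← 77
→ cruncher.reveal()
← 77
→ cruncher.load(x='-15')
← -15
→ cruncher.negate()
← 15
→ cruncher.divby(x='-95')
← -3/19
→ cruncher.plus(x='69')
← 1308/19

Answer: 1308/19


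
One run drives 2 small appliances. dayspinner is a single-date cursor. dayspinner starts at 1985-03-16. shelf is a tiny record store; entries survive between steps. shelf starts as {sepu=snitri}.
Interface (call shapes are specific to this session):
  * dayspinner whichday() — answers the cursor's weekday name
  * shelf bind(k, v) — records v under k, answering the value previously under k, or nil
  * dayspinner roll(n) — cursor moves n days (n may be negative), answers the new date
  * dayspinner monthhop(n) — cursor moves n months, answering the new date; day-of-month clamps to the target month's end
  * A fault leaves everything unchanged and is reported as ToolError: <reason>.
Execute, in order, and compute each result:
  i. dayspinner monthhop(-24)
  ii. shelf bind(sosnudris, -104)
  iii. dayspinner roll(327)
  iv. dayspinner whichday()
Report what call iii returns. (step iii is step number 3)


# dayspinner monthhop(-24) ~> 1983-03-16
# shelf bind(sosnudris, -104) ~> nil
# dayspinner roll(327) ~> 1984-02-06
# dayspinner whichday() ~> Monday

Answer: 1984-02-06


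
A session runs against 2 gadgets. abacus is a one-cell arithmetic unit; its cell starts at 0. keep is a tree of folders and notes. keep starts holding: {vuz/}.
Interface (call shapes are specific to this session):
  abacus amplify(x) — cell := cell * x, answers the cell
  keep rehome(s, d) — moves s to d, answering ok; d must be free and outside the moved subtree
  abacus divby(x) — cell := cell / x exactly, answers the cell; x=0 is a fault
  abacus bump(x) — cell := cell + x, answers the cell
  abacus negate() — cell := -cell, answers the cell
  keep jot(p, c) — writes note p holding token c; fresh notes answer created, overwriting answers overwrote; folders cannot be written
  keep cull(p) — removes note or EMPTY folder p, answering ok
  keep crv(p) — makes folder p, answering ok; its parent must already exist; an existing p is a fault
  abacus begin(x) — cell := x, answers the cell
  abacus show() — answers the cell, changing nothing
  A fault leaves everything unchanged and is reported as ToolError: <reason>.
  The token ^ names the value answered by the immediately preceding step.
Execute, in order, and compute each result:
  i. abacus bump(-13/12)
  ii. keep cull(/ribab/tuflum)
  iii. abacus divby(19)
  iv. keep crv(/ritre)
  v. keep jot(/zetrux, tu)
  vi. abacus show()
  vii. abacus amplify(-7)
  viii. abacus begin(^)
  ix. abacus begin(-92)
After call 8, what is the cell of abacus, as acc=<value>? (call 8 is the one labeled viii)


-> abacus bump(x=-13/12)
<- -13/12
-> keep cull(p=/ribab/tuflum)
<- ToolError: not found
-> abacus divby(x=19)
<- -13/228
-> keep crv(p=/ritre)
<- ok
-> keep jot(p=/zetrux, c=tu)
<- created
-> abacus show()
<- -13/228
-> abacus amplify(x=-7)
<- 91/228
-> abacus begin(x=^)
<- 91/228
-> abacus begin(x=-92)
<- -92

Answer: acc=91/228


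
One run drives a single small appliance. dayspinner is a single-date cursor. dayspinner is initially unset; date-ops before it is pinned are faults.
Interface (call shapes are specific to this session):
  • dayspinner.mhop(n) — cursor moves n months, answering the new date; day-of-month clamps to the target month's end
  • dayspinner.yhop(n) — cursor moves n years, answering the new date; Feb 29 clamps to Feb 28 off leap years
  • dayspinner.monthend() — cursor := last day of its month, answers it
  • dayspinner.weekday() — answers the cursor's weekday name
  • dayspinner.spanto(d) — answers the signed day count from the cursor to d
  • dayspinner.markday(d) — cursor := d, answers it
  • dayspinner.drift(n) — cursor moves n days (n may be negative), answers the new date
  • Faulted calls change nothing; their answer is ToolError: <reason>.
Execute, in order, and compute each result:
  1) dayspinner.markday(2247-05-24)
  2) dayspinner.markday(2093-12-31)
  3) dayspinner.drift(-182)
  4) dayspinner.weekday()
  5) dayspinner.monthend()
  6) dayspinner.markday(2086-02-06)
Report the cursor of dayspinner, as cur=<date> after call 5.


> dayspinner.markday d='2247-05-24'
= 2247-05-24
> dayspinner.markday d='2093-12-31'
= 2093-12-31
> dayspinner.drift n='-182'
= 2093-07-02
> dayspinner.weekday
= Thursday
> dayspinner.monthend
= 2093-07-31
> dayspinner.markday d='2086-02-06'
= 2086-02-06

Answer: cur=2093-07-31


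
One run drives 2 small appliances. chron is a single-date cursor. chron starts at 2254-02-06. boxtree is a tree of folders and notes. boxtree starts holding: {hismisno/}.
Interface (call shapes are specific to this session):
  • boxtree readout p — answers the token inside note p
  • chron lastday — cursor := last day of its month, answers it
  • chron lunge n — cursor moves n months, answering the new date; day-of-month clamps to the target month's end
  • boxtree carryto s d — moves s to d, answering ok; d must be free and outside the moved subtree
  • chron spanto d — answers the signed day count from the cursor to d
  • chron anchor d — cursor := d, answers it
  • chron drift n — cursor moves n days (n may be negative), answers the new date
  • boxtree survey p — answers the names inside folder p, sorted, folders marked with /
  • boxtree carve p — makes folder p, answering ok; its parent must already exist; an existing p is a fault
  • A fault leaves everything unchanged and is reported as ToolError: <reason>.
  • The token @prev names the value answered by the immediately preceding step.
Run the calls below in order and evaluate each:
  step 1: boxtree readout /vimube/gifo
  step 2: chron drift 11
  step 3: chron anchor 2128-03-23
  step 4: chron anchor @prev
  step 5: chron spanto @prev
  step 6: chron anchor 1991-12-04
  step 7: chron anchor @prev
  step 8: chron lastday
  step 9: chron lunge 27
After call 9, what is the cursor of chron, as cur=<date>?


Answer: cur=1994-03-31

Derivation:
Invoking boxtree readout using /vimube/gifo, yielding ToolError: not found.
I try chron drift using 11: 2254-02-17.
Then chron anchor using 2128-03-23, → 2128-03-23.
Now I run chron anchor using @prev, giving 2128-03-23.
Using chron spanto using @prev, — result: 0.
Next I call chron anchor using 1991-12-04, — result: 1991-12-04.
I call chron anchor using @prev, which returns 1991-12-04.
Calling chron lastday, and observe 1991-12-31.
I call chron lunge using 27, → 1994-03-31.


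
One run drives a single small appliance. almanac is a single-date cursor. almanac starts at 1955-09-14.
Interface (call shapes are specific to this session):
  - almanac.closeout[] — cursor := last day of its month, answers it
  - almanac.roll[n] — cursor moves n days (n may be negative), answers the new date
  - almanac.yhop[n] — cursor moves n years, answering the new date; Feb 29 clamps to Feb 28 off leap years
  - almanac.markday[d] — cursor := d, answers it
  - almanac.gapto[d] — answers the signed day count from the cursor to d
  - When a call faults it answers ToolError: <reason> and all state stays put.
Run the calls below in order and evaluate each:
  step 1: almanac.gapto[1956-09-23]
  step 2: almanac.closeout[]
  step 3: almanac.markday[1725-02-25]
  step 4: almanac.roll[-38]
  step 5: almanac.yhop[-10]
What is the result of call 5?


Answer: 1715-01-18

Derivation:
-> almanac.gapto(1956-09-23)
<- 375
-> almanac.closeout()
<- 1955-09-30
-> almanac.markday(1725-02-25)
<- 1725-02-25
-> almanac.roll(-38)
<- 1725-01-18
-> almanac.yhop(-10)
<- 1715-01-18


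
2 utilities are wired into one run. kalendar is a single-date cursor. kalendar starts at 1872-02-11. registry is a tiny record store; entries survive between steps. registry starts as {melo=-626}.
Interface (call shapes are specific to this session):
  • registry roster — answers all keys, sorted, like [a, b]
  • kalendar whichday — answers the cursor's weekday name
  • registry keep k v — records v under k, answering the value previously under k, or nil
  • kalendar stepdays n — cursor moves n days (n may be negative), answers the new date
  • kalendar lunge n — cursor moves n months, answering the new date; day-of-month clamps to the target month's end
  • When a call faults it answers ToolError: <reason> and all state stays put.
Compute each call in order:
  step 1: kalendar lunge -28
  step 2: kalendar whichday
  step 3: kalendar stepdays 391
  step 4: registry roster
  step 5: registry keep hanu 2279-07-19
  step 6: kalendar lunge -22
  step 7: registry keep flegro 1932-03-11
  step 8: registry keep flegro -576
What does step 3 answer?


Answer: 1870-11-06

Derivation:
$ kalendar lunge n: -28
  1869-10-11
$ kalendar whichday
  Monday
$ kalendar stepdays n: 391
  1870-11-06
$ registry roster
  [melo]
$ registry keep k: hanu v: 2279-07-19
  nil
$ kalendar lunge n: -22
  1869-01-06
$ registry keep k: flegro v: 1932-03-11
  nil
$ registry keep k: flegro v: -576
  1932-03-11


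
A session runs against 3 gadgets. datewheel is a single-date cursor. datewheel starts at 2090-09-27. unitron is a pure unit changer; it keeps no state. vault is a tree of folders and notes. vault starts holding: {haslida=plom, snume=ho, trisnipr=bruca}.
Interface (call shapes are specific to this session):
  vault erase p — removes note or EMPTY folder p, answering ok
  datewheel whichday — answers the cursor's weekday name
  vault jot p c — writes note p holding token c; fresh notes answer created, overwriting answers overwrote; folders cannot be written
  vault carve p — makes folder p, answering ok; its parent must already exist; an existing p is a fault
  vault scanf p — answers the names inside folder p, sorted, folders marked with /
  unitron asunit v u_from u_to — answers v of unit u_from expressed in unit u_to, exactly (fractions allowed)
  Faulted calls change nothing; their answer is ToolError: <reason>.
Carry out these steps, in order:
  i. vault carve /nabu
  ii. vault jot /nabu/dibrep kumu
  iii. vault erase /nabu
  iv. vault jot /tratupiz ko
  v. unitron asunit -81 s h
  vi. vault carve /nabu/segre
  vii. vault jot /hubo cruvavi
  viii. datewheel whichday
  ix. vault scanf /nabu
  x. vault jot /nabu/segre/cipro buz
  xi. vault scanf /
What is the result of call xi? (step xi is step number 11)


Answer: [haslida, hubo, nabu/, snume, tratupiz, trisnipr]

Derivation:
Step: vault carve[p: /nabu]
Result: ok
Step: vault jot[p: /nabu/dibrep; c: kumu]
Result: created
Step: vault erase[p: /nabu]
Result: ToolError: not empty
Step: vault jot[p: /tratupiz; c: ko]
Result: created
Step: unitron asunit[v: -81; u_from: s; u_to: h]
Result: -9/400
Step: vault carve[p: /nabu/segre]
Result: ok
Step: vault jot[p: /hubo; c: cruvavi]
Result: created
Step: datewheel whichday[]
Result: Wednesday
Step: vault scanf[p: /nabu]
Result: [dibrep, segre/]
Step: vault jot[p: /nabu/segre/cipro; c: buz]
Result: created
Step: vault scanf[p: /]
Result: [haslida, hubo, nabu/, snume, tratupiz, trisnipr]


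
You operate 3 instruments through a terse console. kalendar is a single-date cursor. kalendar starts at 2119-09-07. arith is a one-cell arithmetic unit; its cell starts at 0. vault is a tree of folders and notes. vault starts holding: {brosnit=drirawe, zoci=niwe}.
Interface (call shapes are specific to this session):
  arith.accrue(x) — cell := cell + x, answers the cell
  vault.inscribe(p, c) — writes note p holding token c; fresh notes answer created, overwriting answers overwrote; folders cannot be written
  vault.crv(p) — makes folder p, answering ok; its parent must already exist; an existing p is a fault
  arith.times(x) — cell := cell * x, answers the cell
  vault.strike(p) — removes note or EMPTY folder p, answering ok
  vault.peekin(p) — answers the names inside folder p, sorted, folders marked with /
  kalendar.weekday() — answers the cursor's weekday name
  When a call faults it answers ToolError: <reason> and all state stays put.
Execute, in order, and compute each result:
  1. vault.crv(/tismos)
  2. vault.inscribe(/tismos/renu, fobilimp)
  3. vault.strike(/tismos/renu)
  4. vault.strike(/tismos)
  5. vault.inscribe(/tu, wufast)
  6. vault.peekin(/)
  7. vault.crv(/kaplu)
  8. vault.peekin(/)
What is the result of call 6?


Act: vault.crv[/tismos]
Obs: ok
Act: vault.inscribe[/tismos/renu; fobilimp]
Obs: created
Act: vault.strike[/tismos/renu]
Obs: ok
Act: vault.strike[/tismos]
Obs: ok
Act: vault.inscribe[/tu; wufast]
Obs: created
Act: vault.peekin[/]
Obs: [brosnit, tu, zoci]
Act: vault.crv[/kaplu]
Obs: ok
Act: vault.peekin[/]
Obs: [brosnit, kaplu/, tu, zoci]

Answer: [brosnit, tu, zoci]


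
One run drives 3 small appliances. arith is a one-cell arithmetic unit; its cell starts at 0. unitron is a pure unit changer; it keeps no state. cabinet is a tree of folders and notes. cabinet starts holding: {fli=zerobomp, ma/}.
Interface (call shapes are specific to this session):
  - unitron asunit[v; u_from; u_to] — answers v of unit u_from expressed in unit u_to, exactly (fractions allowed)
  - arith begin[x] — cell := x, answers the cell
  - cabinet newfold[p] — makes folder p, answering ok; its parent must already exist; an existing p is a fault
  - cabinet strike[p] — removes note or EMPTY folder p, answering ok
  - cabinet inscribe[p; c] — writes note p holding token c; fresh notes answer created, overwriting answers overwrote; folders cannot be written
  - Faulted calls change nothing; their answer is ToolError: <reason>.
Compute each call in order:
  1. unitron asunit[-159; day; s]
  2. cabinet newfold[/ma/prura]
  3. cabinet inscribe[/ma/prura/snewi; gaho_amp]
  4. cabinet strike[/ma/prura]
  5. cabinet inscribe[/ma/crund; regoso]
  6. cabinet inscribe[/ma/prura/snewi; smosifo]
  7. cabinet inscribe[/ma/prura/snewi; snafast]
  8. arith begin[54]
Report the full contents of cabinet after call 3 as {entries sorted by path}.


# unitron asunit(v: -159, u_from: day, u_to: s) ~> -13737600
# cabinet newfold(p: /ma/prura) ~> ok
# cabinet inscribe(p: /ma/prura/snewi, c: gaho_amp) ~> created
# cabinet strike(p: /ma/prura) ~> ToolError: not empty
# cabinet inscribe(p: /ma/crund, c: regoso) ~> created
# cabinet inscribe(p: /ma/prura/snewi, c: smosifo) ~> overwrote
# cabinet inscribe(p: /ma/prura/snewi, c: snafast) ~> overwrote
# arith begin(x: 54) ~> 54

Answer: {fli=zerobomp, ma/, ma/prura/, ma/prura/snewi=gaho_amp}


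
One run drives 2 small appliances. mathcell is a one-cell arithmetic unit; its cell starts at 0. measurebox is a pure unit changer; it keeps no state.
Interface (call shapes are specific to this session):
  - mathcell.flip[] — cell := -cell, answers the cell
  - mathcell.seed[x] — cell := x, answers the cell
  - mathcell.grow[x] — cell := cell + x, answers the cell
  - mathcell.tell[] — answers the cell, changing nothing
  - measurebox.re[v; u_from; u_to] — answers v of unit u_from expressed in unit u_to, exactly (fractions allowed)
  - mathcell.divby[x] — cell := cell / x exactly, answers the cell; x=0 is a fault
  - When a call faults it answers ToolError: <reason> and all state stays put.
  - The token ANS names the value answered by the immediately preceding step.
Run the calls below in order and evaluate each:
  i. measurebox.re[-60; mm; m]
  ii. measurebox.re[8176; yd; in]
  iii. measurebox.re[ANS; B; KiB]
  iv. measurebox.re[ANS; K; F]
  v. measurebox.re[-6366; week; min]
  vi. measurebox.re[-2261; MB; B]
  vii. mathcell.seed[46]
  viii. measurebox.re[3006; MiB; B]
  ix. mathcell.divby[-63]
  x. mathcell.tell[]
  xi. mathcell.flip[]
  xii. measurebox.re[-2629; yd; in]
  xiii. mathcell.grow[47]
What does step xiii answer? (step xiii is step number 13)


==> measurebox.re(v: -60, u_from: mm, u_to: m)
<== -3/50
==> measurebox.re(v: 8176, u_from: yd, u_to: in)
<== 294336
==> measurebox.re(v: ANS, u_from: B, u_to: KiB)
<== 4599/16
==> measurebox.re(v: ANS, u_from: K, u_to: F)
<== 23087/400
==> measurebox.re(v: -6366, u_from: week, u_to: min)
<== -64169280
==> measurebox.re(v: -2261, u_from: MB, u_to: B)
<== -2261000000
==> mathcell.seed(x: 46)
<== 46
==> measurebox.re(v: 3006, u_from: MiB, u_to: B)
<== 3152019456
==> mathcell.divby(x: -63)
<== -46/63
==> mathcell.tell()
<== -46/63
==> mathcell.flip()
<== 46/63
==> measurebox.re(v: -2629, u_from: yd, u_to: in)
<== -94644
==> mathcell.grow(x: 47)
<== 3007/63

Answer: 3007/63


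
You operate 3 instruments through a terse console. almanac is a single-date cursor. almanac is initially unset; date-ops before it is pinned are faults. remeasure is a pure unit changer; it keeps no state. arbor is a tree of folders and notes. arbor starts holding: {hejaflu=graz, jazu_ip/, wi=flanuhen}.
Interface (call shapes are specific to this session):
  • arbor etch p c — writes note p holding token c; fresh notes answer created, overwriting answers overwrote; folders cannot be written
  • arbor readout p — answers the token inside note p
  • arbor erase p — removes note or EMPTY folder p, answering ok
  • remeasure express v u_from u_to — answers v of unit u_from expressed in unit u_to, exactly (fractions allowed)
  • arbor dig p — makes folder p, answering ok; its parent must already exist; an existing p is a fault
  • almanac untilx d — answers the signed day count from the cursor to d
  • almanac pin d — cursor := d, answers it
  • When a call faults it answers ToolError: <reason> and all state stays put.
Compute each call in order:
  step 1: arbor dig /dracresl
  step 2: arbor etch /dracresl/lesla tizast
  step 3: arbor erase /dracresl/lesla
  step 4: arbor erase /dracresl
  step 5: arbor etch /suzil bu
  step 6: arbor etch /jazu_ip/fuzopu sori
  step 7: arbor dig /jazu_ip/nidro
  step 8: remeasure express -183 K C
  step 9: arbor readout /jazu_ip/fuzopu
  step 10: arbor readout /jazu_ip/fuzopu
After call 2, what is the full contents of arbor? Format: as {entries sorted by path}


Answer: {dracresl/, dracresl/lesla=tizast, hejaflu=graz, jazu_ip/, wi=flanuhen}

Derivation:
~$ arbor dig p=/dracresl
:: ok
~$ arbor etch p=/dracresl/lesla c=tizast
:: created
~$ arbor erase p=/dracresl/lesla
:: ok
~$ arbor erase p=/dracresl
:: ok
~$ arbor etch p=/suzil c=bu
:: created
~$ arbor etch p=/jazu_ip/fuzopu c=sori
:: created
~$ arbor dig p=/jazu_ip/nidro
:: ok
~$ remeasure express v=-183 u_from=K u_to=C
:: -9123/20
~$ arbor readout p=/jazu_ip/fuzopu
:: sori
~$ arbor readout p=/jazu_ip/fuzopu
:: sori


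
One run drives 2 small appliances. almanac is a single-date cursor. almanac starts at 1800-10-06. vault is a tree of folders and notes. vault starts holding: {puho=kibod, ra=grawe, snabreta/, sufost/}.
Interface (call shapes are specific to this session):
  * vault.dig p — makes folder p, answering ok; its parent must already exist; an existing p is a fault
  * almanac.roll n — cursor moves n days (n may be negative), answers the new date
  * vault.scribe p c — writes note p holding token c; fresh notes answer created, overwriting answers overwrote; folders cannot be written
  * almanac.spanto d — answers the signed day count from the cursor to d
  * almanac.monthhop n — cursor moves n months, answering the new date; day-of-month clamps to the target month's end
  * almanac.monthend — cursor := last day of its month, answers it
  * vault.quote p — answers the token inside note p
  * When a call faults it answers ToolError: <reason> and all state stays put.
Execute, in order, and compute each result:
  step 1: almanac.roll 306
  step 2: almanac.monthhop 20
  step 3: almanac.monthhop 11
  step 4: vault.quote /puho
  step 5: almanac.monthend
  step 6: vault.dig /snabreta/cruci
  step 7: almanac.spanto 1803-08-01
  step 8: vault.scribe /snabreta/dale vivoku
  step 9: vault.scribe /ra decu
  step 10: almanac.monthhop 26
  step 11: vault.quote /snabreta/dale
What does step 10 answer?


I call almanac.roll using n→306, which returns 1801-08-08.
I invoke almanac.monthhop using n→20, which returns 1803-04-08.
I call almanac.monthhop using n→11, yielding 1804-03-08.
I call vault.quote using p→/puho, and see kibod.
I invoke almanac.monthend(), and observe 1804-03-31.
I try vault.dig using p→/snabreta/cruci: ok.
Now I run almanac.spanto using d→1803-08-01, and see -243.
Now I run vault.scribe using p→/snabreta/dale, c→vivoku, — result: created.
Next I call vault.scribe using p→/ra, c→decu, and observe overwrote.
Now I run almanac.monthhop using n→26, and get 1806-05-31.
I try vault.quote using p→/snabreta/dale, which returns vivoku.

Answer: 1806-05-31


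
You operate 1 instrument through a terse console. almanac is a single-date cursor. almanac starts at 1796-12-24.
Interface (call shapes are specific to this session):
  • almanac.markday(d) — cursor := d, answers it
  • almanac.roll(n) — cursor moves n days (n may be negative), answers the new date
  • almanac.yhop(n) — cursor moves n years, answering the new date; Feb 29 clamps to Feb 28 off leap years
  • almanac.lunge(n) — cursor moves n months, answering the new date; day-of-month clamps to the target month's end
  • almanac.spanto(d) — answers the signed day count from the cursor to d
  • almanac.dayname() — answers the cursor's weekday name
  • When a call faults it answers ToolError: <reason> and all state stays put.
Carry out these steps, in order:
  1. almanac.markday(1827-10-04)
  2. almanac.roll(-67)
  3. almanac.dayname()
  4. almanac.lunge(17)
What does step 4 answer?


Answer: 1828-12-29

Derivation:
[in] almanac.markday d=1827-10-04
  1827-10-04
[in] almanac.roll n=-67
  1827-07-29
[in] almanac.dayname
  Sunday
[in] almanac.lunge n=17
  1828-12-29


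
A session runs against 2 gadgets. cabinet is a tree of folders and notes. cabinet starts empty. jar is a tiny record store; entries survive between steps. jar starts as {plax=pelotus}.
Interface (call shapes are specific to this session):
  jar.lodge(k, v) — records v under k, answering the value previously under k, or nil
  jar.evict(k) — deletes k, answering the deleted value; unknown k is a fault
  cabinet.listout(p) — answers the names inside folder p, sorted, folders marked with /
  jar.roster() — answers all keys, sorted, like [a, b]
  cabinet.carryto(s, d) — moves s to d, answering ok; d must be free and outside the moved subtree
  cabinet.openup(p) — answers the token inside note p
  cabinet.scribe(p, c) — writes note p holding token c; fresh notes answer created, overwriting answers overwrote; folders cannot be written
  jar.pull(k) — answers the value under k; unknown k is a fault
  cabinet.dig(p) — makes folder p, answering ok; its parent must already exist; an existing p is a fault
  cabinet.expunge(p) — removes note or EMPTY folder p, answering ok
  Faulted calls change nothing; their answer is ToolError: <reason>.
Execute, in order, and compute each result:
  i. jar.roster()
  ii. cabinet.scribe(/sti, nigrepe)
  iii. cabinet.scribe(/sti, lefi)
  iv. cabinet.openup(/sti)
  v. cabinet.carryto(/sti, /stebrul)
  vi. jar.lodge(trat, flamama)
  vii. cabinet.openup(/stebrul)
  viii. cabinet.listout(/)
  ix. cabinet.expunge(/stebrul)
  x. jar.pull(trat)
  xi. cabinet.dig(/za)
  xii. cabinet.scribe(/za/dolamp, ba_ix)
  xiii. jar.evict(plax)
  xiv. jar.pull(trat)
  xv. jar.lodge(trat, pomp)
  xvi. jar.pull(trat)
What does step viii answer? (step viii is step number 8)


Answer: [stebrul]

Derivation:
>> jar.roster()
<< [plax]
>> cabinet.scribe(p: /sti, c: nigrepe)
<< created
>> cabinet.scribe(p: /sti, c: lefi)
<< overwrote
>> cabinet.openup(p: /sti)
<< lefi
>> cabinet.carryto(s: /sti, d: /stebrul)
<< ok
>> jar.lodge(k: trat, v: flamama)
<< nil
>> cabinet.openup(p: /stebrul)
<< lefi
>> cabinet.listout(p: /)
<< [stebrul]
>> cabinet.expunge(p: /stebrul)
<< ok
>> jar.pull(k: trat)
<< flamama
>> cabinet.dig(p: /za)
<< ok
>> cabinet.scribe(p: /za/dolamp, c: ba_ix)
<< created
>> jar.evict(k: plax)
<< pelotus
>> jar.pull(k: trat)
<< flamama
>> jar.lodge(k: trat, v: pomp)
<< flamama
>> jar.pull(k: trat)
<< pomp
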